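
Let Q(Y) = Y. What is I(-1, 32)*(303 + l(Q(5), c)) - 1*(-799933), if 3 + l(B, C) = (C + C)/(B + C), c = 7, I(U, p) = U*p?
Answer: 2370887/3 ≈ 7.9030e+5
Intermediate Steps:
l(B, C) = -3 + 2*C/(B + C) (l(B, C) = -3 + (C + C)/(B + C) = -3 + (2*C)/(B + C) = -3 + 2*C/(B + C))
I(-1, 32)*(303 + l(Q(5), c)) - 1*(-799933) = (-1*32)*(303 + (-1*7 - 3*5)/(5 + 7)) - 1*(-799933) = -32*(303 + (-7 - 15)/12) + 799933 = -32*(303 + (1/12)*(-22)) + 799933 = -32*(303 - 11/6) + 799933 = -32*1807/6 + 799933 = -28912/3 + 799933 = 2370887/3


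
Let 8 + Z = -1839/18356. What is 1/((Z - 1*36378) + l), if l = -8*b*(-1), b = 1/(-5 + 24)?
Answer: -348764/12690014997 ≈ -2.7483e-5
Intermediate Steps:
b = 1/19 ≈ 0.052632
l = 8/19 (l = -8*1/19*(-1) = -8/19*(-1) = 8/19 ≈ 0.42105)
Z = -148687/18356 (Z = -8 - 1839/18356 = -148687/18356 ≈ -8.1002)
1/((Z - 1*36378) + l) = 1/((-148687/18356 - 1*36378) + 8/19) = 1/((-148687/18356 - 36378) + 8/19) = 1/(-667903255/18356 + 8/19) = 1/(-12690014997/348764) = -348764/12690014997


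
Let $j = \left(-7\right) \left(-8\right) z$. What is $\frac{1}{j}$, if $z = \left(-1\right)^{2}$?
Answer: $\frac{1}{56} \approx 0.017857$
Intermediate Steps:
$z = 1$
$j = 56$ ($j = \left(-7\right) \left(-8\right) 1 = 56 \cdot 1 = 56$)
$\frac{1}{j} = \frac{1}{56}$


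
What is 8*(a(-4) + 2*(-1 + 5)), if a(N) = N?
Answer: 32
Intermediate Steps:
8*(a(-4) + 2*(-1 + 5)) = 8*(-4 + 2*(-1 + 5)) = 8*(-4 + 2*4) = 8*(-4 + 8) = 8*4 = 32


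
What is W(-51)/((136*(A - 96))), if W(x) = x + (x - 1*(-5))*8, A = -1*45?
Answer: 419/19176 ≈ 0.021850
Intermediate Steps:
A = -45
W(x) = 40 + 9*x (W(x) = x + (x + 5)*8 = x + (5 + x)*8 = x + (40 + 8*x) = 40 + 9*x)
W(-51)/((136*(A - 96))) = (40 + 9*(-51))/((136*(-45 - 96))) = (40 - 459)/((136*(-141))) = -419/(-19176) = -419*(-1/19176) = 419/19176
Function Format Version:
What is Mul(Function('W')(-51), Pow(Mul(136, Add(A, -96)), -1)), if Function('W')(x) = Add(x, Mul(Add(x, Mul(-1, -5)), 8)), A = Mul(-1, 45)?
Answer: Rational(419, 19176) ≈ 0.021850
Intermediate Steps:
A = -45
Function('W')(x) = Add(40, Mul(9, x)) (Function('W')(x) = Add(x, Mul(Add(x, 5), 8)) = Add(x, Mul(Add(5, x), 8)) = Add(x, Add(40, Mul(8, x))) = Add(40, Mul(9, x)))
Mul(Function('W')(-51), Pow(Mul(136, Add(A, -96)), -1)) = Mul(Add(40, Mul(9, -51)), Pow(Mul(136, Add(-45, -96)), -1)) = Mul(Add(40, -459), Pow(Mul(136, -141), -1)) = Mul(-419, Pow(-19176, -1)) = Mul(-419, Rational(-1, 19176)) = Rational(419, 19176)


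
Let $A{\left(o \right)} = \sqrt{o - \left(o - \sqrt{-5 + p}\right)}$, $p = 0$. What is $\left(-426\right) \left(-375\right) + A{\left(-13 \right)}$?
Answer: $159750 + \sqrt[4]{-5} \approx 1.5975 \cdot 10^{5} + 1.0574 i$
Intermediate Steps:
$A{\left(o \right)} = \sqrt[4]{5} \sqrt{i}$ ($A{\left(o \right)} = \sqrt{o - \left(o - \sqrt{-5 + 0}\right)} = \sqrt{o - \left(o - i \sqrt{5}\right)} = \sqrt{i \sqrt{5}} = \sqrt[4]{5} \sqrt{i}$)
$\left(-426\right) \left(-375\right) + A{\left(-13 \right)} = \left(-426\right) \left(-375\right) + \sqrt[4]{-5} = 159750 + \sqrt[4]{-5}$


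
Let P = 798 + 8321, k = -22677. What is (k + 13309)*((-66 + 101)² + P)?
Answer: -96902592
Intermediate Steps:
P = 9119
(k + 13309)*((-66 + 101)² + P) = (-22677 + 13309)*((-66 + 101)² + 9119) = -9368*(35² + 9119) = -9368*(1225 + 9119) = -9368*10344 = -96902592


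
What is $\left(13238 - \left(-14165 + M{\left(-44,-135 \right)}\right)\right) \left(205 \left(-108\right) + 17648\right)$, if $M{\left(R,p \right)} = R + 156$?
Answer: $-122591172$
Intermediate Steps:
$M{\left(R,p \right)} = 156 + R$
$\left(13238 - \left(-14165 + M{\left(-44,-135 \right)}\right)\right) \left(205 \left(-108\right) + 17648\right) = \left(13238 + \left(14165 - \left(156 - 44\right)\right)\right) \left(205 \left(-108\right) + 17648\right) = \left(13238 + \left(14165 - 112\right)\right) \left(-22140 + 17648\right) = \left(13238 + \left(14165 - 112\right)\right) \left(-4492\right) = \left(13238 + 14053\right) \left(-4492\right) = 27291 \left(-4492\right) = -122591172$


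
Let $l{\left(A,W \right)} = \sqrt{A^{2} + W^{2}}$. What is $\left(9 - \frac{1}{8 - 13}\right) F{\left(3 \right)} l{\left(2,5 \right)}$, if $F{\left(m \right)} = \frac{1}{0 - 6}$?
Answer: $- \frac{23 \sqrt{29}}{15} \approx -8.2572$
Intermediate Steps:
$F{\left(m \right)} = - \frac{1}{6}$ ($F{\left(m \right)} = \frac{1}{-6} = - \frac{1}{6}$)
$\left(9 - \frac{1}{8 - 13}\right) F{\left(3 \right)} l{\left(2,5 \right)} = \left(9 - \frac{1}{8 - 13}\right) \left(- \frac{1}{6}\right) \sqrt{2^{2} + 5^{2}} = \left(9 - \frac{1}{-5}\right) \left(- \frac{1}{6}\right) \sqrt{4 + 25} = \left(9 - - \frac{1}{5}\right) \left(- \frac{1}{6}\right) \sqrt{29} = \left(9 + \frac{1}{5}\right) \left(- \frac{1}{6}\right) \sqrt{29} = \frac{46}{5} \left(- \frac{1}{6}\right) \sqrt{29} = - \frac{23 \sqrt{29}}{15}$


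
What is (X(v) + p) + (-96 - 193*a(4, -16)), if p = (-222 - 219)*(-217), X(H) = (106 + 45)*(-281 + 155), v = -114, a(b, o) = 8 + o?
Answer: 78119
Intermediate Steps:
X(H) = -19026 (X(H) = 151*(-126) = -19026)
p = 95697 (p = -441*(-217) = 95697)
(X(v) + p) + (-96 - 193*a(4, -16)) = (-19026 + 95697) + (-96 - 193*(8 - 16)) = 76671 + (-96 - 193*(-8)) = 76671 + (-96 + 1544) = 76671 + 1448 = 78119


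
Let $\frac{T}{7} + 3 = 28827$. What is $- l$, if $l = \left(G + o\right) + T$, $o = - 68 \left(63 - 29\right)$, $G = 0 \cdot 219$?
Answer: $-199456$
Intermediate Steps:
$T = 201768$ ($T = -21 + 7 \cdot 28827 = -21 + 201789 = 201768$)
$G = 0$
$o = -2312$ ($o = \left(-68\right) 34 = -2312$)
$l = 199456$ ($l = \left(0 - 2312\right) + 201768 = -2312 + 201768 = 199456$)
$- l = \left(-1\right) 199456 = -199456$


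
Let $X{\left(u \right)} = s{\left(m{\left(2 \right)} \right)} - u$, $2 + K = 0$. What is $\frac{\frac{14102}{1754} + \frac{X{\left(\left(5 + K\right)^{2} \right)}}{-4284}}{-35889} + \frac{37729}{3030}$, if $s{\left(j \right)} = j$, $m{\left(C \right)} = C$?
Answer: $\frac{121123553044829}{9727556256180} \approx 12.452$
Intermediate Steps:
$K = -2$ ($K = -2 + 0 = -2$)
$X{\left(u \right)} = 2 - u$
$\frac{\frac{14102}{1754} + \frac{X{\left(\left(5 + K\right)^{2} \right)}}{-4284}}{-35889} + \frac{37729}{3030} = \frac{\frac{14102}{1754} + \frac{2 - \left(5 - 2\right)^{2}}{-4284}}{-35889} + \frac{37729}{3030} = \left(14102 \cdot \frac{1}{1754} + \left(2 - 3^{2}\right) \left(- \frac{1}{4284}\right)\right) \left(- \frac{1}{35889}\right) + 37729 \cdot \frac{1}{3030} = \left(\frac{7051}{877} + \left(2 - 9\right) \left(- \frac{1}{4284}\right)\right) \left(- \frac{1}{35889}\right) + \frac{37729}{3030} = \left(\frac{7051}{877} - - \frac{1}{612}\right) \left(- \frac{1}{35889}\right) + \frac{37729}{3030} = \left(\frac{7051}{877} + \frac{1}{612}\right) \left(- \frac{1}{35889}\right) + \frac{37729}{3030} = \frac{4316089}{536724} \left(- \frac{1}{35889}\right) + \frac{37729}{3030} = - \frac{4316089}{19262487636} + \frac{37729}{3030} = \frac{121123553044829}{9727556256180}$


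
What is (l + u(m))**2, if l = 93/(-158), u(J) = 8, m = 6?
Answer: 1371241/24964 ≈ 54.929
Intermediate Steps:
l = -93/158 (l = 93*(-1/158) = -93/158 ≈ -0.58861)
(l + u(m))**2 = (-93/158 + 8)**2 = (1171/158)**2 = 1371241/24964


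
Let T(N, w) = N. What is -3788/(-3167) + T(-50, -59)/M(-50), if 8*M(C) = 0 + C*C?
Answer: 82032/79175 ≈ 1.0361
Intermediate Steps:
M(C) = C²/8 (M(C) = (0 + C*C)/8 = (0 + C²)/8 = C²/8)
-3788/(-3167) + T(-50, -59)/M(-50) = -3788/(-3167) - 50/((⅛)*(-50)²) = -3788*(-1/3167) - 50/((⅛)*2500) = 3788/3167 - 50/625/2 = 3788/3167 - 50*2/625 = 3788/3167 - 4/25 = 82032/79175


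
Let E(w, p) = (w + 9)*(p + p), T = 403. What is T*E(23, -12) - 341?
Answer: -309845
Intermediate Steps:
E(w, p) = 2*p*(9 + w) (E(w, p) = (9 + w)*(2*p) = 2*p*(9 + w))
T*E(23, -12) - 341 = 403*(2*(-12)*(9 + 23)) - 341 = 403*(2*(-12)*32) - 341 = 403*(-768) - 341 = -309504 - 341 = -309845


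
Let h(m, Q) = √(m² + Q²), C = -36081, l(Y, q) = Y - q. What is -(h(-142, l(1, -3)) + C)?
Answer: 36081 - 2*√5045 ≈ 35939.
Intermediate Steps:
h(m, Q) = √(Q² + m²)
-(h(-142, l(1, -3)) + C) = -(√((1 - 1*(-3))² + (-142)²) - 36081) = -(√((1 + 3)² + 20164) - 36081) = -(√(4² + 20164) - 36081) = -(√(16 + 20164) - 36081) = -(√20180 - 36081) = -(2*√5045 - 36081) = -(-36081 + 2*√5045) = 36081 - 2*√5045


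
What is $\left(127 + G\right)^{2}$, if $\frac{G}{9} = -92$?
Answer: $491401$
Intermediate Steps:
$G = -828$ ($G = 9 \left(-92\right) = -828$)
$\left(127 + G\right)^{2} = \left(127 - 828\right)^{2} = \left(-701\right)^{2} = 491401$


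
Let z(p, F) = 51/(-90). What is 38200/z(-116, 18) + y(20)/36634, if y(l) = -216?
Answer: -20991283836/311389 ≈ -67412.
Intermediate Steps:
z(p, F) = -17/30 (z(p, F) = 51*(-1/90) = -17/30)
38200/z(-116, 18) + y(20)/36634 = 38200/(-17/30) - 216/36634 = 38200*(-30/17) - 216*1/36634 = -1146000/17 - 108/18317 = -20991283836/311389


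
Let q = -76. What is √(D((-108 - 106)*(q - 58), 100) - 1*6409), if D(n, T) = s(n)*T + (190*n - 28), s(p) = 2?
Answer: √5442203 ≈ 2332.9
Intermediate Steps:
D(n, T) = -28 + 2*T + 190*n (D(n, T) = 2*T + (190*n - 28) = 2*T + (-28 + 190*n) = -28 + 2*T + 190*n)
√(D((-108 - 106)*(q - 58), 100) - 1*6409) = √((-28 + 2*100 + 190*((-108 - 106)*(-76 - 58))) - 1*6409) = √((-28 + 200 + 190*(-214*(-134))) - 6409) = √((-28 + 200 + 190*28676) - 6409) = √((-28 + 200 + 5448440) - 6409) = √(5448612 - 6409) = √5442203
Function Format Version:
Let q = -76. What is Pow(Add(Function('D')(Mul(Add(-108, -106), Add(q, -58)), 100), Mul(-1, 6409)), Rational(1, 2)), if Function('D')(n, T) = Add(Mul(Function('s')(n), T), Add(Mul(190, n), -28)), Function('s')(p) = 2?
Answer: Pow(5442203, Rational(1, 2)) ≈ 2332.9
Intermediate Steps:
Function('D')(n, T) = Add(-28, Mul(2, T), Mul(190, n)) (Function('D')(n, T) = Add(Mul(2, T), Add(Mul(190, n), -28)) = Add(Mul(2, T), Add(-28, Mul(190, n))) = Add(-28, Mul(2, T), Mul(190, n)))
Pow(Add(Function('D')(Mul(Add(-108, -106), Add(q, -58)), 100), Mul(-1, 6409)), Rational(1, 2)) = Pow(Add(Add(-28, Mul(2, 100), Mul(190, Mul(Add(-108, -106), Add(-76, -58)))), Mul(-1, 6409)), Rational(1, 2)) = Pow(Add(Add(-28, 200, Mul(190, Mul(-214, -134))), -6409), Rational(1, 2)) = Pow(Add(Add(-28, 200, Mul(190, 28676)), -6409), Rational(1, 2)) = Pow(Add(Add(-28, 200, 5448440), -6409), Rational(1, 2)) = Pow(Add(5448612, -6409), Rational(1, 2)) = Pow(5442203, Rational(1, 2))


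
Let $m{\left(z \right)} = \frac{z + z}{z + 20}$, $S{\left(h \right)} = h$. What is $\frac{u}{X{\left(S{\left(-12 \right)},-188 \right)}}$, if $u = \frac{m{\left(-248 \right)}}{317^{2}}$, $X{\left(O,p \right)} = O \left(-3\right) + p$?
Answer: $- \frac{31}{217659174} \approx -1.4242 \cdot 10^{-7}$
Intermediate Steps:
$X{\left(O,p \right)} = p - 3 O$ ($X{\left(O,p \right)} = - 3 O + p = p - 3 O$)
$m{\left(z \right)} = \frac{2 z}{20 + z}$
$u = \frac{124}{5727873}$ ($u = \frac{2 \left(-248\right) \frac{1}{20 - 248}}{317^{2}} = \frac{2 \left(-248\right) \frac{1}{-228}}{100489} = 2 \left(-248\right) \left(- \frac{1}{228}\right) \frac{1}{100489} = \frac{124}{57} \cdot \frac{1}{100489} = \frac{124}{5727873} \approx 2.1649 \cdot 10^{-5}$)
$\frac{u}{X{\left(S{\left(-12 \right)},-188 \right)}} = \frac{124}{5727873 \left(-188 - -36\right)} = \frac{124}{5727873 \left(-188 + 36\right)} = \frac{124}{5727873 \left(-152\right)} = \frac{124}{5727873} \left(- \frac{1}{152}\right) = - \frac{31}{217659174}$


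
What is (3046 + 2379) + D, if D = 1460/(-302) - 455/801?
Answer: 655505740/120951 ≈ 5419.6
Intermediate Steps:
D = -653435/120951 (D = 1460*(-1/302) - 455*1/801 = -730/151 - 455/801 = -653435/120951 ≈ -5.4025)
(3046 + 2379) + D = (3046 + 2379) - 653435/120951 = 5425 - 653435/120951 = 655505740/120951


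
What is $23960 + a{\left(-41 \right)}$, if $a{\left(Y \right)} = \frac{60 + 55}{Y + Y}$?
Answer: $\frac{1964605}{82} \approx 23959.0$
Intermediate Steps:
$a{\left(Y \right)} = \frac{115}{2 Y}$
$23960 + a{\left(-41 \right)} = 23960 + \frac{115}{2 \left(-41\right)} = 23960 + \frac{115}{2} \left(- \frac{1}{41}\right) = 23960 - \frac{115}{82} = \frac{1964605}{82}$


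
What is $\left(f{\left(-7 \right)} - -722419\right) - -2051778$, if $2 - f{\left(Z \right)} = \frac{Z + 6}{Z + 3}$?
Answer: $\frac{11096795}{4} \approx 2.7742 \cdot 10^{6}$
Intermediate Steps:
$f{\left(Z \right)} = 2 - \frac{6 + Z}{3 + Z}$ ($f{\left(Z \right)} = 2 - \frac{Z + 6}{Z + 3} = 2 - \frac{6 + Z}{3 + Z}$)
$\left(f{\left(-7 \right)} - -722419\right) - -2051778 = \left(- \frac{7}{3 - 7} - -722419\right) - -2051778 = \left(- \frac{7}{-4} + 722419\right) + 2051778 = \left(\left(-7\right) \left(- \frac{1}{4}\right) + 722419\right) + 2051778 = \left(\frac{7}{4} + 722419\right) + 2051778 = \frac{2889683}{4} + 2051778 = \frac{11096795}{4}$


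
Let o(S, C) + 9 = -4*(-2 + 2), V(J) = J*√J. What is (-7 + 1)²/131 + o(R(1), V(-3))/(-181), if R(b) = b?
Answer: 7695/23711 ≈ 0.32453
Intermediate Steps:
V(J) = J^(3/2)
o(S, C) = -9 (o(S, C) = -9 - 4*(-2 + 2) = -9 - 4*0 = -9 + 0 = -9)
(-7 + 1)²/131 + o(R(1), V(-3))/(-181) = (-7 + 1)²/131 - 9/(-181) = (-6)²*(1/131) - 9*(-1/181) = 36*(1/131) + 9/181 = 36/131 + 9/181 = 7695/23711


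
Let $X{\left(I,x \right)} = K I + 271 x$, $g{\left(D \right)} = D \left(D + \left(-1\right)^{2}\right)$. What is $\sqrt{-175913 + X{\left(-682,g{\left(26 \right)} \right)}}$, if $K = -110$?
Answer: $\sqrt{89349} \approx 298.91$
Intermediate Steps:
$g{\left(D \right)} = D \left(1 + D\right)$ ($g{\left(D \right)} = D \left(D + 1\right) = D \left(1 + D\right)$)
$X{\left(I,x \right)} = - 110 I + 271 x$
$\sqrt{-175913 + X{\left(-682,g{\left(26 \right)} \right)}} = \sqrt{-175913 - \left(-75020 - 271 \cdot 26 \left(1 + 26\right)\right)} = \sqrt{-175913 + \left(75020 + 271 \cdot 26 \cdot 27\right)} = \sqrt{-175913 + \left(75020 + 271 \cdot 702\right)} = \sqrt{-175913 + \left(75020 + 190242\right)} = \sqrt{-175913 + 265262} = \sqrt{89349}$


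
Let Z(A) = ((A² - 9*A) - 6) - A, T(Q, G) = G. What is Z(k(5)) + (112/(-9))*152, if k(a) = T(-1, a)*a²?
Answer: 112297/9 ≈ 12477.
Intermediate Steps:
k(a) = a³ (k(a) = a*a² = a³)
Z(A) = -6 + A² - 10*A (Z(A) = (-6 + A² - 9*A) - A = -6 + A² - 10*A)
Z(k(5)) + (112/(-9))*152 = (-6 + (5³)² - 10*5³) + (112/(-9))*152 = (-6 + 125² - 10*125) + (112*(-⅑))*152 = (-6 + 15625 - 1250) - 112/9*152 = 14369 - 17024/9 = 112297/9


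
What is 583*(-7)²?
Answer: 28567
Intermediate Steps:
583*(-7)² = 583*49 = 28567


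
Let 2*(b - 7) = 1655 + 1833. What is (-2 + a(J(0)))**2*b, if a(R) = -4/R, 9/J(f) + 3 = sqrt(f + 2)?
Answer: 119068/81 + 28016*sqrt(2)/27 ≈ 2937.4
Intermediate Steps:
J(f) = 9/(-3 + sqrt(2 + f)) (J(f) = 9/(-3 + sqrt(f + 2)) = 9/(-3 + sqrt(2 + f)))
b = 1751 (b = 7 + (1655 + 1833)/2 = 7 + (1/2)*3488 = 7 + 1744 = 1751)
(-2 + a(J(0)))**2*b = (-2 - (-4/3 + 4*sqrt(2 + 0)/9))**2*1751 = (-2 - (-4/3 + 4*sqrt(2)/9))**2*1751 = (-2 - 4*(-1/3 + sqrt(2)/9))**2*1751 = (-2 + (4/3 - 4*sqrt(2)/9))**2*1751 = (-2/3 - 4*sqrt(2)/9)**2*1751 = 1751*(-2/3 - 4*sqrt(2)/9)**2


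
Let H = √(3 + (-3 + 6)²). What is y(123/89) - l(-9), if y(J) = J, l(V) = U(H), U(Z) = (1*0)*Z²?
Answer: 123/89 ≈ 1.3820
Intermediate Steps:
H = 2*√3 (H = √(3 + 3²) = √(3 + 9) = √12 = 2*√3 ≈ 3.4641)
U(Z) = 0 (U(Z) = 0*Z² = 0)
l(V) = 0
y(123/89) - l(-9) = 123/89 - 1*0 = 123*(1/89) + 0 = 123/89 + 0 = 123/89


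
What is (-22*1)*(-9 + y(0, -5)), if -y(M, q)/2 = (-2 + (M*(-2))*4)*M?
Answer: 198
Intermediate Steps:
y(M, q) = -2*M*(-2 - 8*M) (y(M, q) = -2*(-2 + (M*(-2))*4)*M = -2*(-2 - 2*M*4)*M = -2*(-2 - 8*M)*M = -2*M*(-2 - 8*M))
(-22*1)*(-9 + y(0, -5)) = (-22*1)*(-9 + 4*0*(1 + 4*0)) = -22*(-9 + 4*0*(1 + 0)) = -22*(-9 + 4*0*1) = -22*(-9 + 0) = -22*(-9) = 198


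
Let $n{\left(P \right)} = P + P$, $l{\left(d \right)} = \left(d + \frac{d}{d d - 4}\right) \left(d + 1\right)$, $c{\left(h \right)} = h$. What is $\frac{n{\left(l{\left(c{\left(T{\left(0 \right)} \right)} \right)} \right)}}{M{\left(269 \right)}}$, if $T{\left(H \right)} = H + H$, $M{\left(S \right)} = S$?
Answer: $0$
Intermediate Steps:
$T{\left(H \right)} = 2 H$
$l{\left(d \right)} = \left(1 + d\right) \left(d + \frac{d}{-4 + d^{2}}\right)$ ($l{\left(d \right)} = \left(d + \frac{d}{d^{2} - 4}\right) \left(1 + d\right) = \left(d + \frac{d}{-4 + d^{2}}\right) \left(1 + d\right) = \left(1 + d\right) \left(d + \frac{d}{-4 + d^{2}}\right)$)
$n{\left(P \right)} = 2 P$
$\frac{n{\left(l{\left(c{\left(T{\left(0 \right)} \right)} \right)} \right)}}{M{\left(269 \right)}} = \frac{2 \frac{2 \cdot 0 \left(-3 + \left(2 \cdot 0\right)^{2} + \left(2 \cdot 0\right)^{3} - 3 \cdot 2 \cdot 0\right)}{-4 + \left(2 \cdot 0\right)^{2}}}{269} = 2 \frac{0 \left(-3 + 0^{2} + 0^{3} - 0\right)}{-4 + 0^{2}} \cdot \frac{1}{269} = 2 \frac{0 \left(-3 + 0 + 0 + 0\right)}{-4 + 0} \cdot \frac{1}{269} = 2 \cdot 0 \frac{1}{-4} \left(-3\right) \frac{1}{269} = 2 \cdot 0 \left(- \frac{1}{4}\right) \left(-3\right) \frac{1}{269} = 2 \cdot 0 \cdot \frac{1}{269} = 0 \cdot \frac{1}{269} = 0$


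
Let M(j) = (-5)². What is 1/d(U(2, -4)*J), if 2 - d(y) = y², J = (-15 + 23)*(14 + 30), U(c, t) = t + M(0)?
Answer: -1/54641662 ≈ -1.8301e-8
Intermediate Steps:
M(j) = 25
U(c, t) = 25 + t (U(c, t) = t + 25 = 25 + t)
J = 352 (J = 8*44 = 352)
d(y) = 2 - y²
1/d(U(2, -4)*J) = 1/(2 - ((25 - 4)*352)²) = 1/(2 - (21*352)²) = 1/(2 - 1*7392²) = 1/(2 - 1*54641664) = 1/(2 - 54641664) = 1/(-54641662) = -1/54641662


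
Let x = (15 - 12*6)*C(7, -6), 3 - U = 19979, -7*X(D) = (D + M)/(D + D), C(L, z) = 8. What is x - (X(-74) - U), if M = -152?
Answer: -10583663/518 ≈ -20432.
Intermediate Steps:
X(D) = -(-152 + D)/(14*D) (X(D) = -(D - 152)/(7*(D + D)) = -(-152 + D)/(7*(2*D)) = -(-152 + D)*1/(2*D)/7 = -(-152 + D)/(14*D))
U = -19976 (U = 3 - 1*19979 = 3 - 19979 = -19976)
x = -456 (x = (15 - 12*6)*8 = (15 - 72)*8 = -57*8 = -456)
x - (X(-74) - U) = -456 - ((1/14)*(152 - 1*(-74))/(-74) - 1*(-19976)) = -456 - ((1/14)*(-1/74)*(152 + 74) + 19976) = -456 - ((1/14)*(-1/74)*226 + 19976) = -456 - (-113/518 + 19976) = -456 - 1*10347455/518 = -456 - 10347455/518 = -10583663/518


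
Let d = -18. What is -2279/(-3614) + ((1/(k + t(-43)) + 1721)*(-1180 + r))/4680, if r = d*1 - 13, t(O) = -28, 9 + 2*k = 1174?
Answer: -106938760153/240475560 ≈ -444.70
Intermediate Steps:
k = 1165/2 (k = -9/2 + (½)*1174 = -9/2 + 587 = 1165/2 ≈ 582.50)
r = -31 (r = -18*1 - 13 = -18 - 13 = -31)
-2279/(-3614) + ((1/(k + t(-43)) + 1721)*(-1180 + r))/4680 = -2279/(-3614) + ((1/(1165/2 - 28) + 1721)*(-1180 - 31))/4680 = -2279*(-1/3614) + ((1/(1109/2) + 1721)*(-1211))*(1/4680) = 2279/3614 + ((2/1109 + 1721)*(-1211))*(1/4680) = 2279/3614 + ((1908591/1109)*(-1211))*(1/4680) = 2279/3614 - 2311303701/1109*1/4680 = 2279/3614 - 770434567/1730040 = -106938760153/240475560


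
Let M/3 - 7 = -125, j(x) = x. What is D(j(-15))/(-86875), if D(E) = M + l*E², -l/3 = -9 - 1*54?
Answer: -42171/86875 ≈ -0.48542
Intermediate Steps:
l = 189 (l = -3*(-9 - 1*54) = -3*(-9 - 54) = -3*(-63) = 189)
M = -354 (M = 21 + 3*(-125) = 21 - 375 = -354)
D(E) = -354 + 189*E²
D(j(-15))/(-86875) = (-354 + 189*(-15)²)/(-86875) = (-354 + 189*225)*(-1/86875) = (-354 + 42525)*(-1/86875) = 42171*(-1/86875) = -42171/86875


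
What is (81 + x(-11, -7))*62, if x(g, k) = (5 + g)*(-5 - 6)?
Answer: 9114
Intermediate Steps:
x(g, k) = -55 - 11*g (x(g, k) = (5 + g)*(-11) = -55 - 11*g)
(81 + x(-11, -7))*62 = (81 + (-55 - 11*(-11)))*62 = (81 + (-55 + 121))*62 = (81 + 66)*62 = 147*62 = 9114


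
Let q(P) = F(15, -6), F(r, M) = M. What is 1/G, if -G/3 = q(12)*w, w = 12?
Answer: 1/216 ≈ 0.0046296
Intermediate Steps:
q(P) = -6
G = 216 (G = -(-18)*12 = -3*(-72) = 216)
1/G = 1/216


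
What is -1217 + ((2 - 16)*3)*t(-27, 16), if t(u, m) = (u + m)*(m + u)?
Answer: -6299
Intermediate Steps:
t(u, m) = (m + u)² (t(u, m) = (m + u)*(m + u) = (m + u)²)
-1217 + ((2 - 16)*3)*t(-27, 16) = -1217 + ((2 - 16)*3)*(16 - 27)² = -1217 - 14*3*(-11)² = -1217 - 42*121 = -1217 - 5082 = -6299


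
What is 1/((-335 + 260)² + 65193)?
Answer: 1/70818 ≈ 1.4121e-5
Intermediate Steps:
1/((-335 + 260)² + 65193) = 1/((-75)² + 65193) = 1/(5625 + 65193) = 1/70818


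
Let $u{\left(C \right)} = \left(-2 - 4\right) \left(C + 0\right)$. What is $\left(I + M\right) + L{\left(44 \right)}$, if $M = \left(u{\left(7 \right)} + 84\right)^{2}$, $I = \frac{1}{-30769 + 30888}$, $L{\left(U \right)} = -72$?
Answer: $\frac{201349}{119} \approx 1692.0$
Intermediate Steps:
$u{\left(C \right)} = - 6 C$
$I = \frac{1}{119} \approx 0.0084034$
$M = 1764$ ($M = \left(\left(-6\right) 7 + 84\right)^{2} = \left(-42 + 84\right)^{2} = 42^{2} = 1764$)
$\left(I + M\right) + L{\left(44 \right)} = \left(\frac{1}{119} + 1764\right) - 72 = \frac{209917}{119} - 72 = \frac{201349}{119}$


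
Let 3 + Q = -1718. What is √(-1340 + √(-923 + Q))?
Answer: √(-1340 + 2*I*√661) ≈ 0.7022 + 36.613*I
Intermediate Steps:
Q = -1721 (Q = -3 - 1718 = -1721)
√(-1340 + √(-923 + Q)) = √(-1340 + √(-923 - 1721)) = √(-1340 + √(-2644)) = √(-1340 + 2*I*√661)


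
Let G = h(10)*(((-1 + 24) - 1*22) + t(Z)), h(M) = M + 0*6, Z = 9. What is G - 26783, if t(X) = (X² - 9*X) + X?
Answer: -26683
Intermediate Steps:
h(M) = M (h(M) = M + 0 = M)
t(X) = X² - 8*X
G = 100 (G = 10*(((-1 + 24) - 1*22) + 9*(-8 + 9)) = 10*((23 - 22) + 9*1) = 10*(1 + 9) = 10*10 = 100)
G - 26783 = 100 - 26783 = -26683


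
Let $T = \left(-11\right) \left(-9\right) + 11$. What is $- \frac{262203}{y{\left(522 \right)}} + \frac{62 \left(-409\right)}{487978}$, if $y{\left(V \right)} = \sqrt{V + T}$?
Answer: $- \frac{12679}{243989} - \frac{262203 \sqrt{158}}{316} \approx -10430.0$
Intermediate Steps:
$T = 110$ ($T = 99 + 11 = 110$)
$y{\left(V \right)} = \sqrt{110 + V}$ ($y{\left(V \right)} = \sqrt{V + 110} = \sqrt{110 + V}$)
$- \frac{262203}{y{\left(522 \right)}} + \frac{62 \left(-409\right)}{487978} = - \frac{262203}{\sqrt{110 + 522}} + \frac{62 \left(-409\right)}{487978} = - \frac{262203}{\sqrt{632}} - \frac{12679}{243989} = - \frac{262203}{2 \sqrt{158}} - \frac{12679}{243989} = - 262203 \frac{\sqrt{158}}{316} - \frac{12679}{243989} = - \frac{262203 \sqrt{158}}{316} - \frac{12679}{243989} = - \frac{12679}{243989} - \frac{262203 \sqrt{158}}{316}$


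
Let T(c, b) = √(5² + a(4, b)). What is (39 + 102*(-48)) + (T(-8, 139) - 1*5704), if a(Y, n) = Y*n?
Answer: -10561 + √581 ≈ -10537.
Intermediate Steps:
T(c, b) = √(25 + 4*b) (T(c, b) = √(5² + 4*b) = √(25 + 4*b))
(39 + 102*(-48)) + (T(-8, 139) - 1*5704) = (39 + 102*(-48)) + (√(25 + 4*139) - 1*5704) = (39 - 4896) + (√(25 + 556) - 5704) = -4857 + (√581 - 5704) = -4857 + (-5704 + √581) = -10561 + √581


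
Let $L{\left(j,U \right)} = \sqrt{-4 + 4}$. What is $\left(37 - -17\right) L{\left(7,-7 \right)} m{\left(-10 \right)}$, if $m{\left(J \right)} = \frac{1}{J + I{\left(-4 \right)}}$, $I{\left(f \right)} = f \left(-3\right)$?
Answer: $0$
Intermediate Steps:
$L{\left(j,U \right)} = 0$ ($L{\left(j,U \right)} = \sqrt{0} = 0$)
$I{\left(f \right)} = - 3 f$
$m{\left(J \right)} = \frac{1}{12 + J}$ ($m{\left(J \right)} = \frac{1}{J - -12} = \frac{1}{J + 12} = \frac{1}{12 + J}$)
$\left(37 - -17\right) L{\left(7,-7 \right)} m{\left(-10 \right)} = \frac{\left(37 - -17\right) 0}{12 - 10} = \frac{\left(37 + 17\right) 0}{2} = 54 \cdot 0 \cdot \frac{1}{2} = 0 \cdot \frac{1}{2} = 0$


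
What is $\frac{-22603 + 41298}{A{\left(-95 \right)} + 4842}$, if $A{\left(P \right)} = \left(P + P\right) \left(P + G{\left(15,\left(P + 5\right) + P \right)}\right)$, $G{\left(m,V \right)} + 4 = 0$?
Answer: $\frac{18695}{23652} \approx 0.79042$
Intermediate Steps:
$G{\left(m,V \right)} = -4$ ($G{\left(m,V \right)} = -4 + 0 = -4$)
$A{\left(P \right)} = 2 P \left(-4 + P\right)$ ($A{\left(P \right)} = \left(P + P\right) \left(P - 4\right) = 2 P \left(-4 + P\right)$)
$\frac{-22603 + 41298}{A{\left(-95 \right)} + 4842} = \frac{-22603 + 41298}{2 \left(-95\right) \left(-4 - 95\right) + 4842} = \frac{18695}{2 \left(-95\right) \left(-99\right) + 4842} = \frac{18695}{18810 + 4842} = \frac{18695}{23652}$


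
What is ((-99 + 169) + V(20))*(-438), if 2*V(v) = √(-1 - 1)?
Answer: -30660 - 219*I*√2 ≈ -30660.0 - 309.71*I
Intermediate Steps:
V(v) = I*√2/2 (V(v) = √(-1 - 1)/2 = √(-2)/2 = (I*√2)/2 = I*√2/2)
((-99 + 169) + V(20))*(-438) = ((-99 + 169) + I*√2/2)*(-438) = (70 + I*√2/2)*(-438) = -30660 - 219*I*√2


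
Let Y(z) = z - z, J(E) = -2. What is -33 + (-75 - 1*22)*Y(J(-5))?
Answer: -33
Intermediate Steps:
Y(z) = 0
-33 + (-75 - 1*22)*Y(J(-5)) = -33 + (-75 - 1*22)*0 = -33 + (-75 - 22)*0 = -33 - 97*0 = -33 + 0 = -33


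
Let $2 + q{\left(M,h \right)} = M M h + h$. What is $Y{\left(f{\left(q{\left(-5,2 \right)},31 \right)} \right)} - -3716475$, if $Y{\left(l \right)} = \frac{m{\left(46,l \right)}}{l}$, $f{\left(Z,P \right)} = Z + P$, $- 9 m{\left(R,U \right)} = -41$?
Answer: $\frac{2709310316}{729} \approx 3.7165 \cdot 10^{6}$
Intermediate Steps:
$m{\left(R,U \right)} = \frac{41}{9}$ ($m{\left(R,U \right)} = \left(- \frac{1}{9}\right) \left(-41\right) = \frac{41}{9}$)
$q{\left(M,h \right)} = -2 + h + h M^{2}$ ($q{\left(M,h \right)} = -2 + \left(M M h + h\right) = -2 + \left(M^{2} h + h\right) = -2 + \left(h M^{2} + h\right) = -2 + \left(h + h M^{2}\right) = -2 + h + h M^{2}$)
$f{\left(Z,P \right)} = P + Z$
$Y{\left(l \right)} = \frac{41}{9 l}$
$Y{\left(f{\left(q{\left(-5,2 \right)},31 \right)} \right)} - -3716475 = \frac{41}{9 \left(31 + \left(-2 + 2 + 2 \left(-5\right)^{2}\right)\right)} - -3716475 = \frac{41}{9 \left(31 + \left(-2 + 2 + 2 \cdot 25\right)\right)} + 3716475 = \frac{41}{9 \left(31 + \left(-2 + 2 + 50\right)\right)} + 3716475 = \frac{41}{9 \left(31 + 50\right)} + 3716475 = \frac{41}{9 \cdot 81} + 3716475 = \frac{41}{9} \cdot \frac{1}{81} + 3716475 = \frac{41}{729} + 3716475 = \frac{2709310316}{729}$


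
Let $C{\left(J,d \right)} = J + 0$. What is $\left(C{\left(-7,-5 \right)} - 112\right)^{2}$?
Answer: $14161$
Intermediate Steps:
$C{\left(J,d \right)} = J$
$\left(C{\left(-7,-5 \right)} - 112\right)^{2} = \left(-7 - 112\right)^{2} = \left(-119\right)^{2} = 14161$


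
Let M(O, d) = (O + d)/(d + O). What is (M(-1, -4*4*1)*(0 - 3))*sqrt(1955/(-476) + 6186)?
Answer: -3*sqrt(1211651)/14 ≈ -235.88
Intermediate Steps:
M(O, d) = 1 (M(O, d) = (O + d)/(O + d) = 1)
(M(-1, -4*4*1)*(0 - 3))*sqrt(1955/(-476) + 6186) = (1*(0 - 3))*sqrt(1955/(-476) + 6186) = (1*(-3))*sqrt(1955*(-1/476) + 6186) = -3*sqrt(-115/28 + 6186) = -3*sqrt(1211651)/14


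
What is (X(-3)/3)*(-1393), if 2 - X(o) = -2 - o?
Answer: -1393/3 ≈ -464.33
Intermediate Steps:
X(o) = 4 + o (X(o) = 2 - (-2 - o) = 2 + (2 + o) = 4 + o)
(X(-3)/3)*(-1393) = ((4 - 3)/3)*(-1393) = (1*(1/3))*(-1393) = (1/3)*(-1393) = -1393/3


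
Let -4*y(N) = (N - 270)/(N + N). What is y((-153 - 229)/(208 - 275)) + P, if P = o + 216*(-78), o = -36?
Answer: -12894949/764 ≈ -16878.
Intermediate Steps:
y(N) = -(-270 + N)/(8*N) (y(N) = -(N - 270)/(4*(N + N)) = -(-270 + N)/(4*(2*N)) = -(-270 + N)*1/(2*N)/4 = -(-270 + N)/(8*N))
P = -16884 (P = -36 + 216*(-78) = -36 - 16848 = -16884)
y((-153 - 229)/(208 - 275)) + P = (270 - (-153 - 229)/(208 - 275))/(8*(((-153 - 229)/(208 - 275)))) - 16884 = (270 - (-382)/(-67))/(8*((-382/(-67)))) - 16884 = (270 - (-382)*(-1)/67)/(8*((-382*(-1/67)))) - 16884 = (270 - 1*382/67)/(8*(382/67)) - 16884 = (1/8)*(67/382)*(270 - 382/67) - 16884 = (1/8)*(67/382)*(17708/67) - 16884 = 4427/764 - 16884 = -12894949/764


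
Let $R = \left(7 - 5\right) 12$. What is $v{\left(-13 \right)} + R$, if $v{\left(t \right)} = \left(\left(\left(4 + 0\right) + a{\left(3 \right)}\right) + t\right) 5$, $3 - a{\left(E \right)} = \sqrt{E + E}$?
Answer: $-6 - 5 \sqrt{6} \approx -18.247$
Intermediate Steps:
$a{\left(E \right)} = 3 - \sqrt{2} \sqrt{E}$ ($a{\left(E \right)} = 3 - \sqrt{E + E} = 3 - \sqrt{2 E} = 3 - \sqrt{2} \sqrt{E}$)
$R = 24$ ($R = \left(7 - 5\right) 12 = 2 \cdot 12 = 24$)
$v{\left(t \right)} = 35 - 5 \sqrt{6} + 5 t$ ($v{\left(t \right)} = \left(\left(\left(4 + 0\right) + \left(3 - \sqrt{2} \sqrt{3}\right)\right) + t\right) 5 = \left(\left(4 + \left(3 - \sqrt{6}\right)\right) + t\right) 5 = \left(\left(7 - \sqrt{6}\right) + t\right) 5 = \left(7 + t - \sqrt{6}\right) 5 = 35 - 5 \sqrt{6} + 5 t$)
$v{\left(-13 \right)} + R = \left(35 - 5 \sqrt{6} + 5 \left(-13\right)\right) + 24 = \left(35 - 5 \sqrt{6} - 65\right) + 24 = \left(-30 - 5 \sqrt{6}\right) + 24 = -6 - 5 \sqrt{6}$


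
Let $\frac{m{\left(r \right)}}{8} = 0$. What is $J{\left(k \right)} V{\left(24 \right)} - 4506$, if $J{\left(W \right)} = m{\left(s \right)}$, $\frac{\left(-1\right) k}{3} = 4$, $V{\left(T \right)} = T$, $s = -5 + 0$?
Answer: $-4506$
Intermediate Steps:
$s = -5$
$k = -12$ ($k = \left(-3\right) 4 = -12$)
$m{\left(r \right)} = 0$ ($m{\left(r \right)} = 8 \cdot 0 = 0$)
$J{\left(W \right)} = 0$
$J{\left(k \right)} V{\left(24 \right)} - 4506 = 0 \cdot 24 - 4506 = 0 - 4506 = -4506$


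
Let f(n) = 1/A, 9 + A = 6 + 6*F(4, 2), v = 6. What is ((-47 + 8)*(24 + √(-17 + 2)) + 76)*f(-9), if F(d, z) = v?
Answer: -860/33 - 13*I*√15/11 ≈ -26.061 - 4.5772*I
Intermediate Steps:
F(d, z) = 6
A = 33 (A = -9 + (6 + 6*6) = -9 + (6 + 36) = -9 + 42 = 33)
f(n) = 1/33
((-47 + 8)*(24 + √(-17 + 2)) + 76)*f(-9) = ((-47 + 8)*(24 + √(-17 + 2)) + 76)*(1/33) = (-39*(24 + √(-15)) + 76)*(1/33) = (-39*(24 + I*√15) + 76)*(1/33) = ((-936 - 39*I*√15) + 76)*(1/33) = (-860 - 39*I*√15)*(1/33) = -860/33 - 13*I*√15/11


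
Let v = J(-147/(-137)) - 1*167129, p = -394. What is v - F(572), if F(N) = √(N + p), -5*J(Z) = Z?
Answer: -114483512/685 - √178 ≈ -1.6714e+5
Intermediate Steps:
J(Z) = -Z/5
F(N) = √(-394 + N) (F(N) = √(N - 394) = √(-394 + N))
v = -114483512/685 (v = -(-147)/(5*(-137)) - 1*167129 = -(-147)*(-1)/(5*137) - 167129 = -⅕*147/137 - 167129 = -147/685 - 167129 = -114483512/685 ≈ -1.6713e+5)
v - F(572) = -114483512/685 - √(-394 + 572) = -114483512/685 - √178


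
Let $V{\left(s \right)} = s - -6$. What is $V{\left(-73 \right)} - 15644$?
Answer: $-15711$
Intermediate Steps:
$V{\left(s \right)} = 6 + s$ ($V{\left(s \right)} = s + 6 = 6 + s$)
$V{\left(-73 \right)} - 15644 = \left(6 - 73\right) - 15644 = -67 - 15644 = -15711$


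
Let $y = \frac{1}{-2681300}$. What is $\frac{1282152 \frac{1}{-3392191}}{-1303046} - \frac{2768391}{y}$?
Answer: $\frac{16405251253418960367392976}{2210090456893} \approx 7.4229 \cdot 10^{12}$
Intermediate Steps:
$y = - \frac{1}{2681300} \approx -3.7295 \cdot 10^{-7}$
$\frac{1282152 \frac{1}{-3392191}}{-1303046} - \frac{2768391}{y} = \frac{1282152 \frac{1}{-3392191}}{-1303046} - \frac{2768391}{- \frac{1}{2681300}} = 1282152 \left(- \frac{1}{3392191}\right) \left(- \frac{1}{1303046}\right) - -7422886788300 = \left(- \frac{1282152}{3392191}\right) \left(- \frac{1}{1303046}\right) + 7422886788300 = \frac{641076}{2210090456893} + 7422886788300 = \frac{16405251253418960367392976}{2210090456893}$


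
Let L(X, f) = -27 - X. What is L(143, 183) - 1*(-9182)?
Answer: 9012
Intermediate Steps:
L(143, 183) - 1*(-9182) = (-27 - 1*143) - 1*(-9182) = (-27 - 143) + 9182 = -170 + 9182 = 9012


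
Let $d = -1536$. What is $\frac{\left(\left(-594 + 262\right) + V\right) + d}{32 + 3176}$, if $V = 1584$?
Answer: $- \frac{71}{802} \approx -0.088529$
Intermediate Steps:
$\frac{\left(\left(-594 + 262\right) + V\right) + d}{32 + 3176} = \frac{\left(\left(-594 + 262\right) + 1584\right) - 1536}{32 + 3176} = \frac{\left(-332 + 1584\right) - 1536}{3208} = \left(1252 - 1536\right) \frac{1}{3208} = \left(-284\right) \frac{1}{3208} = - \frac{71}{802}$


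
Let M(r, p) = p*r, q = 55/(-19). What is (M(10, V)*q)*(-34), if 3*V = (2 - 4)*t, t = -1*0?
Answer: 0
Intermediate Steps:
t = 0
V = 0 (V = ((2 - 4)*0)/3 = (-2*0)/3 = (⅓)*0 = 0)
q = -55/19 (q = 55*(-1/19) = -55/19 ≈ -2.8947)
(M(10, V)*q)*(-34) = ((0*10)*(-55/19))*(-34) = (0*(-55/19))*(-34) = 0*(-34) = 0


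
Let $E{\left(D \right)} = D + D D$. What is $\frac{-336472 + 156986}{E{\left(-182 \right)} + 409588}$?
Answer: $- \frac{89743}{221265} \approx -0.40559$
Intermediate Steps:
$E{\left(D \right)} = D + D^{2}$
$\frac{-336472 + 156986}{E{\left(-182 \right)} + 409588} = \frac{-336472 + 156986}{- 182 \left(1 - 182\right) + 409588} = - \frac{179486}{\left(-182\right) \left(-181\right) + 409588} = - \frac{179486}{32942 + 409588} = - \frac{179486}{442530} = \left(-179486\right) \frac{1}{442530} = - \frac{89743}{221265}$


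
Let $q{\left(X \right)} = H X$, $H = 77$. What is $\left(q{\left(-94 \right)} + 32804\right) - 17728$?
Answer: $7838$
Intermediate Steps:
$q{\left(X \right)} = 77 X$
$\left(q{\left(-94 \right)} + 32804\right) - 17728 = \left(77 \left(-94\right) + 32804\right) - 17728 = \left(-7238 + 32804\right) - 17728 = 25566 - 17728 = 7838$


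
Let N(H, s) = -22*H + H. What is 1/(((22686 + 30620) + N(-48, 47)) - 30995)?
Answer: 1/23319 ≈ 4.2884e-5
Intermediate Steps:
N(H, s) = -21*H
1/(((22686 + 30620) + N(-48, 47)) - 30995) = 1/(((22686 + 30620) - 21*(-48)) - 30995) = 1/((53306 + 1008) - 30995) = 1/(54314 - 30995) = 1/23319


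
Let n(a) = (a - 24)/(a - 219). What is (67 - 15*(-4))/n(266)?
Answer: 5969/242 ≈ 24.665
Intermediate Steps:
n(a) = (-24 + a)/(-219 + a)
(67 - 15*(-4))/n(266) = (67 - 15*(-4))/(((-24 + 266)/(-219 + 266))) = (67 + 60)/((242/47)) = 127/(((1/47)*242)) = 127/(242/47) = 127*(47/242) = 5969/242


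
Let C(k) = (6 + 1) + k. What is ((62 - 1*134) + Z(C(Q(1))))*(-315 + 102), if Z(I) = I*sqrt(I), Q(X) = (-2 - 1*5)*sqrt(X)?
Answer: 15336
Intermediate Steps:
Q(X) = -7*sqrt(X) (Q(X) = (-2 - 5)*sqrt(X) = -7*sqrt(X))
C(k) = 7 + k
Z(I) = I**(3/2)
((62 - 1*134) + Z(C(Q(1))))*(-315 + 102) = ((62 - 1*134) + (7 - 7*sqrt(1))**(3/2))*(-315 + 102) = ((62 - 134) + (7 - 7*1)**(3/2))*(-213) = (-72 + (7 - 7)**(3/2))*(-213) = (-72 + 0**(3/2))*(-213) = (-72 + 0)*(-213) = -72*(-213) = 15336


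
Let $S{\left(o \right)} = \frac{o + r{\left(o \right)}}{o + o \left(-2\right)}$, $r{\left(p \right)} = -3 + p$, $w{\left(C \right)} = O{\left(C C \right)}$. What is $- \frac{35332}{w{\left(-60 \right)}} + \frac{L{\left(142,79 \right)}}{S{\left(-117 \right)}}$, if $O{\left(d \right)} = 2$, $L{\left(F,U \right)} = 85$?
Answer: $- \frac{1398929}{79} \approx -17708.0$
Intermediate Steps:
$w{\left(C \right)} = 2$
$S{\left(o \right)} = - \frac{-3 + 2 o}{o}$ ($S{\left(o \right)} = \frac{o + \left(-3 + o\right)}{o + o \left(-2\right)} = \frac{-3 + 2 o}{o - 2 o} = \frac{-3 + 2 o}{\left(-1\right) o} = \left(-3 + 2 o\right) \left(- \frac{1}{o}\right) = - \frac{-3 + 2 o}{o}$)
$- \frac{35332}{w{\left(-60 \right)}} + \frac{L{\left(142,79 \right)}}{S{\left(-117 \right)}} = - \frac{35332}{2} + \frac{85}{-2 + \frac{3}{-117}} = \left(-35332\right) \frac{1}{2} + \frac{85}{-2 + 3 \left(- \frac{1}{117}\right)} = -17666 + \frac{85}{-2 - \frac{1}{39}} = -17666 + \frac{85}{- \frac{79}{39}} = -17666 + 85 \left(- \frac{39}{79}\right) = -17666 - \frac{3315}{79} = - \frac{1398929}{79}$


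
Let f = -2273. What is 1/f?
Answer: -1/2273 ≈ -0.00043995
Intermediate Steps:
1/f = 1/(-2273) = -1/2273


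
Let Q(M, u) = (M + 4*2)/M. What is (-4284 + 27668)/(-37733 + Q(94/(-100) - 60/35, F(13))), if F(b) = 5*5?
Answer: -5430934/8763957 ≈ -0.61969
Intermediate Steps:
F(b) = 25
Q(M, u) = (8 + M)/M (Q(M, u) = (M + 8)/M = (8 + M)/M)
(-4284 + 27668)/(-37733 + Q(94/(-100) - 60/35, F(13))) = (-4284 + 27668)/(-37733 + (8 + (94/(-100) - 60/35))/(94/(-100) - 60/35)) = 23384/(-37733 + (8 + (94*(-1/100) - 60*1/35))/(94*(-1/100) - 60*1/35)) = 23384/(-37733 + (8 + (-47/50 - 12/7))/(-47/50 - 12/7)) = 23384/(-37733 + (8 - 929/350)/(-929/350)) = 23384/(-37733 - 350/929*1871/350) = 23384/(-37733 - 1871/929) = 23384/(-35055828/929) = 23384*(-929/35055828) = -5430934/8763957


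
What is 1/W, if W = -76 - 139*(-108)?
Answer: 1/14936 ≈ 6.6952e-5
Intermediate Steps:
W = 14936 (W = -76 + 15012 = 14936)
1/W = 1/14936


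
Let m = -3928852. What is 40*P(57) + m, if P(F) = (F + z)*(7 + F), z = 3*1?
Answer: -3775252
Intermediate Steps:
z = 3
P(F) = (3 + F)*(7 + F) (P(F) = (F + 3)*(7 + F) = (3 + F)*(7 + F))
40*P(57) + m = 40*(21 + 57**2 + 10*57) - 3928852 = 40*(21 + 3249 + 570) - 3928852 = 40*3840 - 3928852 = 153600 - 3928852 = -3775252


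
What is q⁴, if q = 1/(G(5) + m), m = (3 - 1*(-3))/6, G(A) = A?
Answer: 1/1296 ≈ 0.00077160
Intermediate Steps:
m = 1 (m = (3 + 3)*(⅙) = 6*(⅙) = 1)
q = ⅙ (q = 1/(5 + 1) = 1/6 = ⅙ ≈ 0.16667)
q⁴ = (⅙)⁴ = 1/1296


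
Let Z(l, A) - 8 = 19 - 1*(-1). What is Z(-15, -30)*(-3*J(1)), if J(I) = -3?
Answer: 252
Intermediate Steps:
Z(l, A) = 28 (Z(l, A) = 8 + (19 - 1*(-1)) = 8 + (19 + 1) = 8 + 20 = 28)
Z(-15, -30)*(-3*J(1)) = 28*(-3*(-3)) = 28*9 = 252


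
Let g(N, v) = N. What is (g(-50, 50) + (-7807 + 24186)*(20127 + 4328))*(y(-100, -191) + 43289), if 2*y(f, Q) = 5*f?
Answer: 17239202372405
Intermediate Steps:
y(f, Q) = 5*f/2 (y(f, Q) = (5*f)/2 = 5*f/2)
(g(-50, 50) + (-7807 + 24186)*(20127 + 4328))*(y(-100, -191) + 43289) = (-50 + (-7807 + 24186)*(20127 + 4328))*((5/2)*(-100) + 43289) = (-50 + 16379*24455)*(-250 + 43289) = (-50 + 400548445)*43039 = 400548395*43039 = 17239202372405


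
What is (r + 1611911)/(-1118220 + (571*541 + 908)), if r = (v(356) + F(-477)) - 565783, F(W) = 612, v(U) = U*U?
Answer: -69028/47553 ≈ -1.4516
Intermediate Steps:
v(U) = U²
r = -438435 (r = (356² + 612) - 565783 = (126736 + 612) - 565783 = 127348 - 565783 = -438435)
(r + 1611911)/(-1118220 + (571*541 + 908)) = (-438435 + 1611911)/(-1118220 + (571*541 + 908)) = 1173476/(-1118220 + (308911 + 908)) = 1173476/(-1118220 + 309819) = 1173476/(-808401) = 1173476*(-1/808401) = -69028/47553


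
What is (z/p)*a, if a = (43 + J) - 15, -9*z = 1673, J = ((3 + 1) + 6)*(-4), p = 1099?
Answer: 956/471 ≈ 2.0297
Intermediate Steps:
J = -40 (J = (4 + 6)*(-4) = 10*(-4) = -40)
z = -1673/9 (z = -⅑*1673 = -1673/9 ≈ -185.89)
a = -12 (a = (43 - 40) - 15 = 3 - 15 = -12)
(z/p)*a = -1673/9/1099*(-12) = -1673/9*1/1099*(-12) = -239/1413*(-12) = 956/471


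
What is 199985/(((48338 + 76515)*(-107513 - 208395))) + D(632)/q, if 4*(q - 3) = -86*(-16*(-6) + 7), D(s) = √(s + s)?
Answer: -199985/39442061524 - 8*√79/4423 ≈ -0.016081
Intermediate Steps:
D(s) = √2*√s (D(s) = √(2*s) = √2*√s)
q = -4423/2 (q = 3 + (-86*(-16*(-6) + 7))/4 = 3 + (-86*(96 + 7))/4 = 3 + (-86*103)/4 = 3 + (¼)*(-8858) = 3 - 4429/2 = -4423/2 ≈ -2211.5)
199985/(((48338 + 76515)*(-107513 - 208395))) + D(632)/q = 199985/(((48338 + 76515)*(-107513 - 208395))) + (√2*√632)/(-4423/2) = 199985/((124853*(-315908))) + (√2*(2*√158))*(-2/4423) = 199985/(-39442061524) + (4*√79)*(-2/4423) = 199985*(-1/39442061524) - 8*√79/4423 = -199985/39442061524 - 8*√79/4423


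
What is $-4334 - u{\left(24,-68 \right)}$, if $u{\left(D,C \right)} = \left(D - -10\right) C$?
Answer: $-2022$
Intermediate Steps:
$u{\left(D,C \right)} = C \left(10 + D\right)$ ($u{\left(D,C \right)} = \left(D + 10\right) C = \left(10 + D\right) C = C \left(10 + D\right)$)
$-4334 - u{\left(24,-68 \right)} = -4334 - - 68 \left(10 + 24\right) = -4334 - \left(-68\right) 34 = -4334 - -2312 = -4334 + 2312 = -2022$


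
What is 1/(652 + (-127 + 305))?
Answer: 1/830 ≈ 0.0012048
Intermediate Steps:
1/(652 + (-127 + 305)) = 1/(652 + 178) = 1/830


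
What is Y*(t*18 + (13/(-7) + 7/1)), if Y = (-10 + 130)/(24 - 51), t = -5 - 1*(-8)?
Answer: -1840/7 ≈ -262.86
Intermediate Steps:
t = 3 (t = -5 + 8 = 3)
Y = -40/9 (Y = 120/(-27) = 120*(-1/27) = -40/9 ≈ -4.4444)
Y*(t*18 + (13/(-7) + 7/1)) = -40*(3*18 + (13/(-7) + 7/1))/9 = -40*(54 + (13*(-⅐) + 7*1))/9 = -40*(54 + (-13/7 + 7))/9 = -40*(54 + 36/7)/9 = -40/9*414/7 = -1840/7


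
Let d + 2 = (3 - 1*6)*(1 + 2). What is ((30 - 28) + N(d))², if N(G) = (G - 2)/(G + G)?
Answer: 3249/484 ≈ 6.7128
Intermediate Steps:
d = -11 (d = -2 + (3 - 1*6)*(1 + 2) = -2 + (3 - 6)*3 = -2 - 3*3 = -2 - 9 = -11)
N(G) = (-2 + G)/(2*G) (N(G) = (-2 + G)/((2*G)) = (-2 + G)*(1/(2*G)) = (-2 + G)/(2*G))
((30 - 28) + N(d))² = ((30 - 28) + (½)*(-2 - 11)/(-11))² = (2 + (½)*(-1/11)*(-13))² = (2 + 13/22)² = (57/22)² = 3249/484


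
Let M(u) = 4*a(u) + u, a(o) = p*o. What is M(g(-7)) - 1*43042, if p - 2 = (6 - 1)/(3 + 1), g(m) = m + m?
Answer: -43238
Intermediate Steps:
g(m) = 2*m
p = 13/4 (p = 2 + (6 - 1)/(3 + 1) = 2 + 5/4 = 13/4 ≈ 3.2500)
a(o) = 13*o/4
M(u) = 14*u (M(u) = 4*(13*u/4) + u = 13*u + u = 14*u)
M(g(-7)) - 1*43042 = 14*(2*(-7)) - 1*43042 = 14*(-14) - 43042 = -196 - 43042 = -43238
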